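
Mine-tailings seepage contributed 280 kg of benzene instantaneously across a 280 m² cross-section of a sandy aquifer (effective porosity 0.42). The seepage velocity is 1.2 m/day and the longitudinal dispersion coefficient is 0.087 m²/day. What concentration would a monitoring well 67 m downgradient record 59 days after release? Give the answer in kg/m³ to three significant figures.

For an instantaneous plane source, C(x,t) = M/(n_e·A·√(4πDt)) · exp(−(x−vt)²/(4Dt)), with n_e·A the pore (flow) area.
Plume center vt = 1.2 × 59 = 70.8 m, so the well at 67 m is 3.8 m upgradient of the peak.
√(4πDt) = 8.031 m, giving peak height M/(n_e·A·√(4πDt)) = 280/(0.42 × 280 × 8.031) = 0.2965 kg/m³.
(x−vt)²/(4Dt) = (-3.8)²/(4 × 0.087 × 59) = 0.7033; exp(−0.7033) = 0.4949.
C = 0.2965 × 0.4949 = 0.147 kg/m³.

0.147 kg/m³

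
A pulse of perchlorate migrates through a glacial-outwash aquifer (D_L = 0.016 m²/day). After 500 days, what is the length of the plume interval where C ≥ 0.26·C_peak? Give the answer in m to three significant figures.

13.1 m

The plume is Gaussian with σ = √(2Dt) = √(2 × 0.016 × 500) = 4.000 m.
C/C_peak = exp(−Δx²/(2σ²)) = 0.26 ⇒ Δx = σ·√(−2 ln 0.26) = 4.000 × 1.641 = 6.564 m.
Width = 2Δx = 13.1 m.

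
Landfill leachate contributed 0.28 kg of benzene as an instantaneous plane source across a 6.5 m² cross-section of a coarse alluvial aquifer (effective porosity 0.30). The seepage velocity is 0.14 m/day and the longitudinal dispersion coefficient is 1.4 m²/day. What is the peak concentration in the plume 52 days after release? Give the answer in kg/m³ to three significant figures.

The peak of an instantaneous 1D plume sits at x = vt; there the Gaussian factor is 1 and C_max = M/(n_e·A·√(4πDt)), where n_e·A is the pore area the mass is dissolved in.
√(4πDt) = √(4π × 1.4 × 52) = 30.25 m, so C_max = 0.28/(0.30 × 6.5 × 30.25) = 0.00475 kg/m³.

0.00475 kg/m³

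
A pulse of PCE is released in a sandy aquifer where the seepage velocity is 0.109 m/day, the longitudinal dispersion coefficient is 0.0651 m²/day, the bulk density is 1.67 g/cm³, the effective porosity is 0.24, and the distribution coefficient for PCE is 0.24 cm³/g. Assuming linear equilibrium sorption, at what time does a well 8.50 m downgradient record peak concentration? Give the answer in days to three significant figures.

Retardation factor R = 1 + ρ_b·K_d/n = 1 + 1.67 × 0.24/0.24 = 2.670.
Sorption retards both mechanisms: v_R = v/R = 0.04082 m/day, D_R = D/R = 0.02438 m²/day.
Peak time from v_R²t² + 2D_R t − x² = 0: t = (√(D_R² + v_R²x²) − D_R)/v_R².
√(D_R² + v_R²x²) = √(0.02438² + 0.04082² × 8.50²) = 0.3478; v_R² = 0.001666.
t = (0.3478 − 0.02438)/0.001666 = 194 days.

194 days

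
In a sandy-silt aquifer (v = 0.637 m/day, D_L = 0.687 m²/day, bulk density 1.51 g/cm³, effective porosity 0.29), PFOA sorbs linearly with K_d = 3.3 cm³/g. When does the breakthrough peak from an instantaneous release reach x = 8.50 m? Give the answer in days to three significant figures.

Retardation factor R = 1 + ρ_b·K_d/n = 1 + 1.51 × 3.3/0.29 = 18.18.
Sorption retards both mechanisms: v_R = v/R = 0.03504 m/day, D_R = D/R = 0.03779 m²/day.
Peak time from v_R²t² + 2D_R t − x² = 0: t = (√(D_R² + v_R²x²) − D_R)/v_R².
√(D_R² + v_R²x²) = √(0.03779² + 0.03504² × 8.50²) = 0.3002; v_R² = 0.001228.
t = (0.3002 − 0.03779)/0.001228 = 214 days.

214 days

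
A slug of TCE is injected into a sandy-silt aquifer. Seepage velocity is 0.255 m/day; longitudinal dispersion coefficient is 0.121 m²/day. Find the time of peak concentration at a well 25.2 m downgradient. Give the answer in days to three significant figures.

For the 1D instantaneous-source solution, setting ∂C/∂t = 0 at fixed x gives v²t² + 2Dt − x² = 0, so t = (√(D² + v²x²) − D)/v².
√(D² + v²x²) = √(0.121² + 0.255² × 25.2²) = 6.427; v² = 0.065025.
t = (6.427 − 0.121)/0.065025 = 97.0 days (vs. the pure-advection estimate x/v = 98.8 d).

97.0 days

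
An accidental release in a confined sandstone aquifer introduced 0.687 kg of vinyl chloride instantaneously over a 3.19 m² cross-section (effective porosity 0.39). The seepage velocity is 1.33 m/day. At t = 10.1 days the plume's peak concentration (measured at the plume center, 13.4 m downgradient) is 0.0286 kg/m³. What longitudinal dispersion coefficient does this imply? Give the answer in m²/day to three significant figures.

2.94 m²/day

At the plume center C_max = M/(n_e·A·√(4πDt)), so D = M²/(4πt·(n_e·A·C_max)²).
n_e·A·C_max = 0.39 × 3.19 × 0.0286 = 0.03558 kg/m.
D = 0.687²/(4π × 10.1 × 0.03558²) = 2.94 m²/day.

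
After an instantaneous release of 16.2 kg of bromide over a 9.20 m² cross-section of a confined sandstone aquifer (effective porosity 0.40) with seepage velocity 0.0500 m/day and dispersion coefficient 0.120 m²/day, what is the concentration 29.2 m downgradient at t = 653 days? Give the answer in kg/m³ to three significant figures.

0.135 kg/m³

For an instantaneous plane source, C(x,t) = M/(n_e·A·√(4πDt)) · exp(−(x−vt)²/(4Dt)), with n_e·A the pore (flow) area.
Plume center vt = 0.0500 × 653 = 32.65 m, so the well at 29.2 m is 3.45 m upgradient of the peak.
√(4πDt) = 31.38 m, giving peak height M/(n_e·A·√(4πDt)) = 16.2/(0.40 × 9.20 × 31.38) = 0.1403 kg/m³.
(x−vt)²/(4Dt) = (-3.45)²/(4 × 0.120 × 653) = 0.03797; exp(−0.03797) = 0.9627.
C = 0.1403 × 0.9627 = 0.135 kg/m³.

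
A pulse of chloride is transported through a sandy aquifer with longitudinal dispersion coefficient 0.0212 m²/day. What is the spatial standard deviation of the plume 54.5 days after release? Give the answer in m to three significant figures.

Dispersive spreading gives a Gaussian with σ² = 2Dt; advection only shifts the center.
σ = √(2 × 0.0212 × 54.5) = 1.52 m.

1.52 m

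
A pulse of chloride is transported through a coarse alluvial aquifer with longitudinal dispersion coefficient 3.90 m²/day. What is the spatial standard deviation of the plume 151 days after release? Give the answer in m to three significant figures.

34.3 m

Dispersive spreading gives a Gaussian with σ² = 2Dt; advection only shifts the center.
σ = √(2 × 3.90 × 151) = 34.3 m.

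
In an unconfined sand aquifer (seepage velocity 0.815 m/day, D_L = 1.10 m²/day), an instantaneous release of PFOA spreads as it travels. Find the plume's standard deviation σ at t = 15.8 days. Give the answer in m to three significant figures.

5.90 m

Dispersive spreading gives a Gaussian with σ² = 2Dt; advection only shifts the center.
σ = √(2 × 1.10 × 15.8) = 5.90 m.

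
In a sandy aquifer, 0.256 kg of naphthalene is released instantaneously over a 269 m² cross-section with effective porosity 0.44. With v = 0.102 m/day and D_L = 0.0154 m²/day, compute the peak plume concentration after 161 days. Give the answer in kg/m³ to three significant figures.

The peak of an instantaneous 1D plume sits at x = vt; there the Gaussian factor is 1 and C_max = M/(n_e·A·√(4πDt)), where n_e·A is the pore area the mass is dissolved in.
√(4πDt) = √(4π × 0.0154 × 161) = 5.582 m, so C_max = 0.256/(0.44 × 269 × 5.582) = 0.000387 kg/m³.

0.000387 kg/m³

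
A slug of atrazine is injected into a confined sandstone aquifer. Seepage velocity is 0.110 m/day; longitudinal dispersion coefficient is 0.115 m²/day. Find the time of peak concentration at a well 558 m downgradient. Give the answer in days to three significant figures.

For the 1D instantaneous-source solution, setting ∂C/∂t = 0 at fixed x gives v²t² + 2Dt − x² = 0, so t = (√(D² + v²x²) − D)/v².
√(D² + v²x²) = √(0.115² + 0.110² × 558²) = 61.38; v² = 0.0121.
t = (61.38 − 0.115)/0.0121 = 5060 days (vs. the pure-advection estimate x/v = 5070 d).

5060 days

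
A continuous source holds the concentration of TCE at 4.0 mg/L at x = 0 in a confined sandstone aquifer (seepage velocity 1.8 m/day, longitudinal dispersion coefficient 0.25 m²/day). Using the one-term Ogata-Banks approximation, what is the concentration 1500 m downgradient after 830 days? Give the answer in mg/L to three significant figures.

1.54 mg/L

For a continuous step input, C/C₀ ≈ ½·erfc((x−vt)/(2√(Dt))).
vt = 1.8 × 830 = 1494 m and 2√(Dt) = 2√(0.25 × 830) = 28.81 m.
Argument (x−vt)/(2√(Dt)) = (1500 − 1494)/28.81 = 0.2083; ½·erfc(0.2083) = 0.3842.
C = 4.0 × 0.3842 = 1.54 mg/L.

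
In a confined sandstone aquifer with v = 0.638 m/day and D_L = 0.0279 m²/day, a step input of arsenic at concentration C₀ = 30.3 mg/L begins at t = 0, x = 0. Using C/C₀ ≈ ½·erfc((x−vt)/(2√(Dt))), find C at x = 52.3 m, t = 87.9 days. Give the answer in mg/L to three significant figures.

For a continuous step input, C/C₀ ≈ ½·erfc((x−vt)/(2√(Dt))).
vt = 0.638 × 87.9 = 56.0802 m and 2√(Dt) = 2√(0.0279 × 87.9) = 3.132 m.
Argument (x−vt)/(2√(Dt)) = (52.3 − 56.0802)/3.132 = -1.207; ½·erfc(-1.207) = 0.9561.
C = 30.3 × 0.9561 = 29.0 mg/L.

29.0 mg/L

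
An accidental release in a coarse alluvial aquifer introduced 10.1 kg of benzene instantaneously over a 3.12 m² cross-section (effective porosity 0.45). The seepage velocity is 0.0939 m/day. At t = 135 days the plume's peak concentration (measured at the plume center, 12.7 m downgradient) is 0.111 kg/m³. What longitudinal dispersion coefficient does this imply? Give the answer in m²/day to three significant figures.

2.48 m²/day

At the plume center C_max = M/(n_e·A·√(4πDt)), so D = M²/(4πt·(n_e·A·C_max)²).
n_e·A·C_max = 0.45 × 3.12 × 0.111 = 0.1558 kg/m.
D = 10.1²/(4π × 135 × 0.1558²) = 2.48 m²/day.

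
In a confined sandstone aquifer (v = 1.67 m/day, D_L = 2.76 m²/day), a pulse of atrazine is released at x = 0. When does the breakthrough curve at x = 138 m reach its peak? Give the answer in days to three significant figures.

81.7 days

For the 1D instantaneous-source solution, setting ∂C/∂t = 0 at fixed x gives v²t² + 2Dt − x² = 0, so t = (√(D² + v²x²) − D)/v².
√(D² + v²x²) = √(2.76² + 1.67² × 138²) = 230.5; v² = 2.7889.
t = (230.5 − 2.76)/2.7889 = 81.7 days (vs. the pure-advection estimate x/v = 82.6 d).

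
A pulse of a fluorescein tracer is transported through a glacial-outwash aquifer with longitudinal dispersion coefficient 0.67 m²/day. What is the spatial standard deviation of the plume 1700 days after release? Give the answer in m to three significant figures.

Dispersive spreading gives a Gaussian with σ² = 2Dt; advection only shifts the center.
σ = √(2 × 0.67 × 1700) = 47.7 m.

47.7 m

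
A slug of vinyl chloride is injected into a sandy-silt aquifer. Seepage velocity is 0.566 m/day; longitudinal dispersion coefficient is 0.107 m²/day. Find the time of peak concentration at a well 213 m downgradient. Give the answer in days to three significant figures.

For the 1D instantaneous-source solution, setting ∂C/∂t = 0 at fixed x gives v²t² + 2Dt − x² = 0, so t = (√(D² + v²x²) − D)/v².
√(D² + v²x²) = √(0.107² + 0.566² × 213²) = 120.6; v² = 0.320356.
t = (120.6 − 0.107)/0.320356 = 376 days (vs. the pure-advection estimate x/v = 376 d).

376 days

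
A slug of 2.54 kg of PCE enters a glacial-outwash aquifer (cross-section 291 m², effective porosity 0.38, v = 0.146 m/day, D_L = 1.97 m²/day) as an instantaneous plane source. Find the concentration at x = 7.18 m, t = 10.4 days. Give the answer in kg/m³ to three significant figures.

0.000968 kg/m³

For an instantaneous plane source, C(x,t) = M/(n_e·A·√(4πDt)) · exp(−(x−vt)²/(4Dt)), with n_e·A the pore (flow) area.
Plume center vt = 0.146 × 10.4 = 1.5184 m, so the well at 7.18 m is 5.6616 m downgradient of the peak.
√(4πDt) = 16.05 m, giving peak height M/(n_e·A·√(4πDt)) = 2.54/(0.38 × 291 × 16.05) = 0.001431 kg/m³.
(x−vt)²/(4Dt) = (5.6616)²/(4 × 1.97 × 10.4) = 0.3911; exp(−0.3911) = 0.6763.
C = 0.001431 × 0.6763 = 0.000968 kg/m³.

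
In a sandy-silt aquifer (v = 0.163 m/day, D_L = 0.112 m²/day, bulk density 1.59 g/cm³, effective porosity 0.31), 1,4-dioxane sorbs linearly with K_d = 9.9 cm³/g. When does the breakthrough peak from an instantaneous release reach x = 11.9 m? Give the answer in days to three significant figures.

Retardation factor R = 1 + ρ_b·K_d/n = 1 + 1.59 × 9.9/0.31 = 51.78.
Sorption retards both mechanisms: v_R = v/R = 0.003148 m/day, D_R = D/R = 0.002163 m²/day.
Peak time from v_R²t² + 2D_R t − x² = 0: t = (√(D_R² + v_R²x²) − D_R)/v_R².
√(D_R² + v_R²x²) = √(0.002163² + 0.003148² × 11.9²) = 0.03752; v_R² = 9.910e-06.
t = (0.03752 − 0.002163)/9.910e-06 = 3570 days.

3570 days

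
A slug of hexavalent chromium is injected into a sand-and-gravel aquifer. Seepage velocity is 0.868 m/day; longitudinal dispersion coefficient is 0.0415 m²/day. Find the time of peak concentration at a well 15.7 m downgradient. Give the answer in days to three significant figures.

18.0 days

For the 1D instantaneous-source solution, setting ∂C/∂t = 0 at fixed x gives v²t² + 2Dt − x² = 0, so t = (√(D² + v²x²) − D)/v².
√(D² + v²x²) = √(0.0415² + 0.868² × 15.7²) = 13.63; v² = 0.753424.
t = (13.63 − 0.0415)/0.753424 = 18.0 days (vs. the pure-advection estimate x/v = 18.1 d).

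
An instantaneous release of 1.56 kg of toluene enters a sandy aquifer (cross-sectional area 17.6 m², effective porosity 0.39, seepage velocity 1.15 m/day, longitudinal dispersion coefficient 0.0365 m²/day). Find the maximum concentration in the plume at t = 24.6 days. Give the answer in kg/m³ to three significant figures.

0.0677 kg/m³

The peak of an instantaneous 1D plume sits at x = vt; there the Gaussian factor is 1 and C_max = M/(n_e·A·√(4πDt)), where n_e·A is the pore area the mass is dissolved in.
√(4πDt) = √(4π × 0.0365 × 24.6) = 3.359 m, so C_max = 1.56/(0.39 × 17.6 × 3.359) = 0.0677 kg/m³.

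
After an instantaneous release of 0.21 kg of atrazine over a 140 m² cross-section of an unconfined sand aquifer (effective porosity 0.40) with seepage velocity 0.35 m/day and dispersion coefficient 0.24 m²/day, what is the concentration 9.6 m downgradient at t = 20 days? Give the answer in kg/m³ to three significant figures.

For an instantaneous plane source, C(x,t) = M/(n_e·A·√(4πDt)) · exp(−(x−vt)²/(4Dt)), with n_e·A the pore (flow) area.
Plume center vt = 0.35 × 20 = 7 m, so the well at 9.6 m is 2.6 m downgradient of the peak.
√(4πDt) = 7.767 m, giving peak height M/(n_e·A·√(4πDt)) = 0.21/(0.40 × 140 × 7.767) = 0.0004828 kg/m³.
(x−vt)²/(4Dt) = (2.6)²/(4 × 0.24 × 20) = 0.3521; exp(−0.3521) = 0.7032.
C = 0.0004828 × 0.7032 = 0.000340 kg/m³.

0.000340 kg/m³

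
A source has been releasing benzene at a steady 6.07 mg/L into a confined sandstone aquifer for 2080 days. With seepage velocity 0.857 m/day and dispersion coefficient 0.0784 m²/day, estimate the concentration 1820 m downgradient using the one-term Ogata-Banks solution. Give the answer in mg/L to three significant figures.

0.116 mg/L

For a continuous step input, C/C₀ ≈ ½·erfc((x−vt)/(2√(Dt))).
vt = 0.857 × 2080 = 1782.56 m and 2√(Dt) = 2√(0.0784 × 2080) = 25.54 m.
Argument (x−vt)/(2√(Dt)) = (1820 − 1782.56)/25.54 = 1.466; ½·erfc(1.466) = 0.01908.
C = 6.07 × 0.01908 = 0.116 mg/L.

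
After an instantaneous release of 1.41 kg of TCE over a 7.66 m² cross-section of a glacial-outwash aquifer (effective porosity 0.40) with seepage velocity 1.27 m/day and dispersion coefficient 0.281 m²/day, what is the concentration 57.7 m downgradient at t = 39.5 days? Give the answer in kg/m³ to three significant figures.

0.0108 kg/m³

For an instantaneous plane source, C(x,t) = M/(n_e·A·√(4πDt)) · exp(−(x−vt)²/(4Dt)), with n_e·A the pore (flow) area.
Plume center vt = 1.27 × 39.5 = 50.165 m, so the well at 57.7 m is 7.535 m downgradient of the peak.
√(4πDt) = 11.81 m, giving peak height M/(n_e·A·√(4πDt)) = 1.41/(0.40 × 7.66 × 11.81) = 0.03897 kg/m³.
(x−vt)²/(4Dt) = (7.535)²/(4 × 0.281 × 39.5) = 1.279; exp(−1.279) = 0.2783.
C = 0.03897 × 0.2783 = 0.0108 kg/m³.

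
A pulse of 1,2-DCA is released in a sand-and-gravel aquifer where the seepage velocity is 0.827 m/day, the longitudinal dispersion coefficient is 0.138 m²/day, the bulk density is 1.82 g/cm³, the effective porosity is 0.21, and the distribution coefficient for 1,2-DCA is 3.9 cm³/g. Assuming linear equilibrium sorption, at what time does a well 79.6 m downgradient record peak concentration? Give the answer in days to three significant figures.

Retardation factor R = 1 + ρ_b·K_d/n = 1 + 1.82 × 3.9/0.21 = 34.80.
Sorption retards both mechanisms: v_R = v/R = 0.02376 m/day, D_R = D/R = 0.003966 m²/day.
Peak time from v_R²t² + 2D_R t − x² = 0: t = (√(D_R² + v_R²x²) − D_R)/v_R².
√(D_R² + v_R²x²) = √(0.003966² + 0.02376² × 79.6²) = 1.891; v_R² = 0.0005645.
t = (1.891 − 0.003966)/0.0005645 = 3340 days.

3340 days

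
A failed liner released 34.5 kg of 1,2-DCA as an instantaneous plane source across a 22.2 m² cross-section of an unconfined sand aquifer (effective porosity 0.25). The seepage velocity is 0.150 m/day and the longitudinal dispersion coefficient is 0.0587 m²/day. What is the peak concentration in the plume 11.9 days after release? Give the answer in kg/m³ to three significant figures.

2.10 kg/m³

The peak of an instantaneous 1D plume sits at x = vt; there the Gaussian factor is 1 and C_max = M/(n_e·A·√(4πDt)), where n_e·A is the pore area the mass is dissolved in.
√(4πDt) = √(4π × 0.0587 × 11.9) = 2.963 m, so C_max = 34.5/(0.25 × 22.2 × 2.963) = 2.10 kg/m³.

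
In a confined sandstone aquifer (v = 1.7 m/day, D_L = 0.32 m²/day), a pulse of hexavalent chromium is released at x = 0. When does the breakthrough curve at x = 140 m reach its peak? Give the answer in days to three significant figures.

82.2 days

For the 1D instantaneous-source solution, setting ∂C/∂t = 0 at fixed x gives v²t² + 2Dt − x² = 0, so t = (√(D² + v²x²) − D)/v².
√(D² + v²x²) = √(0.32² + 1.7² × 140²) = 238.0; v² = 2.89.
t = (238.0 − 0.32)/2.89 = 82.2 days (vs. the pure-advection estimate x/v = 82.4 d).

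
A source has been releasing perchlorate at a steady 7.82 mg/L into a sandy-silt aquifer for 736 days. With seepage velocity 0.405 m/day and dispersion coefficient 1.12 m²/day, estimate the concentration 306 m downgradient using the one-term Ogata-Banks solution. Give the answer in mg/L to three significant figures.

For a continuous step input, C/C₀ ≈ ½·erfc((x−vt)/(2√(Dt))).
vt = 0.405 × 736 = 298.08 m and 2√(Dt) = 2√(1.12 × 736) = 57.42 m.
Argument (x−vt)/(2√(Dt)) = (306 − 298.08)/57.42 = 0.1379; ½·erfc(0.1379) = 0.4227.
C = 7.82 × 0.4227 = 3.31 mg/L.

3.31 mg/L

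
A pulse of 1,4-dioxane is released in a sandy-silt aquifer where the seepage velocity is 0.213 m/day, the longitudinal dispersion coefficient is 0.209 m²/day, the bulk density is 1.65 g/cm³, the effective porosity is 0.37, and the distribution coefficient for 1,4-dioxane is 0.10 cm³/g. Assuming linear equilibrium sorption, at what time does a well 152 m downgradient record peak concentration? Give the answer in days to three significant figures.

1030 days

Retardation factor R = 1 + ρ_b·K_d/n = 1 + 1.65 × 0.10/0.37 = 1.446.
Sorption retards both mechanisms: v_R = v/R = 0.1473 m/day, D_R = D/R = 0.1445 m²/day.
Peak time from v_R²t² + 2D_R t − x² = 0: t = (√(D_R² + v_R²x²) − D_R)/v_R².
√(D_R² + v_R²x²) = √(0.1445² + 0.1473² × 152²) = 22.39; v_R² = 0.02170.
t = (22.39 − 0.1445)/0.02170 = 1030 days.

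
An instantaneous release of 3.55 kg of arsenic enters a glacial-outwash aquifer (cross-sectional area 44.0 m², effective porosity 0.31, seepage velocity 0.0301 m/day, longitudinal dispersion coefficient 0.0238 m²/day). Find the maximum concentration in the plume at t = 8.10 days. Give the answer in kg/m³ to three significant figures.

0.167 kg/m³

The peak of an instantaneous 1D plume sits at x = vt; there the Gaussian factor is 1 and C_max = M/(n_e·A·√(4πDt)), where n_e·A is the pore area the mass is dissolved in.
√(4πDt) = √(4π × 0.0238 × 8.10) = 1.556 m, so C_max = 3.55/(0.31 × 44.0 × 1.556) = 0.167 kg/m³.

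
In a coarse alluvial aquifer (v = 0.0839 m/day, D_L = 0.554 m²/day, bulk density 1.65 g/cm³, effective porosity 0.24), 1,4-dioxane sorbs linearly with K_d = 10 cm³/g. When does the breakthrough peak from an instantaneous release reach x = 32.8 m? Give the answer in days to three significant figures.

22300 days

Retardation factor R = 1 + ρ_b·K_d/n = 1 + 1.65 × 10/0.24 = 69.75.
Sorption retards both mechanisms: v_R = v/R = 0.001203 m/day, D_R = D/R = 0.007943 m²/day.
Peak time from v_R²t² + 2D_R t − x² = 0: t = (√(D_R² + v_R²x²) − D_R)/v_R².
√(D_R² + v_R²x²) = √(0.007943² + 0.001203² × 32.8²) = 0.04025; v_R² = 1.447e-06.
t = (0.04025 − 0.007943)/1.447e-06 = 22300 days.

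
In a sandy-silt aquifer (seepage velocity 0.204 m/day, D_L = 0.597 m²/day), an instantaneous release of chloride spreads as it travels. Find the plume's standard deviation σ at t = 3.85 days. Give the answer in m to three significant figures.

Dispersive spreading gives a Gaussian with σ² = 2Dt; advection only shifts the center.
σ = √(2 × 0.597 × 3.85) = 2.14 m.

2.14 m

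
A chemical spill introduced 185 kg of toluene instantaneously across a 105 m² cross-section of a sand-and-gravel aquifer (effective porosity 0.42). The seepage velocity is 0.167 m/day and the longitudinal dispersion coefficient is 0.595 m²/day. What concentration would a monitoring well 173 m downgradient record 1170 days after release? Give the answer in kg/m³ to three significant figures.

0.0375 kg/m³

For an instantaneous plane source, C(x,t) = M/(n_e·A·√(4πDt)) · exp(−(x−vt)²/(4Dt)), with n_e·A the pore (flow) area.
Plume center vt = 0.167 × 1170 = 195.39 m, so the well at 173 m is 22.39 m upgradient of the peak.
√(4πDt) = 93.53 m, giving peak height M/(n_e·A·√(4πDt)) = 185/(0.42 × 105 × 93.53) = 0.04485 kg/m³.
(x−vt)²/(4Dt) = (-22.39)²/(4 × 0.595 × 1170) = 0.1800; exp(−0.1800) = 0.8353.
C = 0.04485 × 0.8353 = 0.0375 kg/m³.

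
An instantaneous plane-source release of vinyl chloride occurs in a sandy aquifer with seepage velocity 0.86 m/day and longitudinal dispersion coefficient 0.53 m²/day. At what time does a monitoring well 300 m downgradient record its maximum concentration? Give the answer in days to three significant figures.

348 days

For the 1D instantaneous-source solution, setting ∂C/∂t = 0 at fixed x gives v²t² + 2Dt − x² = 0, so t = (√(D² + v²x²) − D)/v².
√(D² + v²x²) = √(0.53² + 0.86² × 300²) = 258.0; v² = 0.7396.
t = (258.0 − 0.53)/0.7396 = 348 days (vs. the pure-advection estimate x/v = 349 d).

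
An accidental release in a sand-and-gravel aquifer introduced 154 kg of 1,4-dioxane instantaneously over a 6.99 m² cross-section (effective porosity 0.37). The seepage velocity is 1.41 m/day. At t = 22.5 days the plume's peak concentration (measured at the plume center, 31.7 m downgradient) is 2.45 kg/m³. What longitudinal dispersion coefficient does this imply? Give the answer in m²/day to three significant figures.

At the plume center C_max = M/(n_e·A·√(4πDt)), so D = M²/(4πt·(n_e·A·C_max)²).
n_e·A·C_max = 0.37 × 6.99 × 2.45 = 6.336 kg/m.
D = 154²/(4π × 22.5 × 6.336²) = 2.09 m²/day.

2.09 m²/day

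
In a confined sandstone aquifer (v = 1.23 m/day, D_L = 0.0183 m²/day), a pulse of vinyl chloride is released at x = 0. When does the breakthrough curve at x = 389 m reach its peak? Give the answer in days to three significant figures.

316 days

For the 1D instantaneous-source solution, setting ∂C/∂t = 0 at fixed x gives v²t² + 2Dt − x² = 0, so t = (√(D² + v²x²) − D)/v².
√(D² + v²x²) = √(0.0183² + 1.23² × 389²) = 478.5; v² = 1.5129.
t = (478.5 − 0.0183)/1.5129 = 316 days (vs. the pure-advection estimate x/v = 316 d).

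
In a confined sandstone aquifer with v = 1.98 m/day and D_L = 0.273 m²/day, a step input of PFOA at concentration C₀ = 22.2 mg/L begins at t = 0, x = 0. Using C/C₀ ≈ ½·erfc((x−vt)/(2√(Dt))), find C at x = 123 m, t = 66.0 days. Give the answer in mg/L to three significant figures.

For a continuous step input, C/C₀ ≈ ½·erfc((x−vt)/(2√(Dt))).
vt = 1.98 × 66.0 = 130.68 m and 2√(Dt) = 2√(0.273 × 66.0) = 8.490 m.
Argument (x−vt)/(2√(Dt)) = (123 − 130.68)/8.490 = -0.9046; ½·erfc(-0.9046) = 0.8996.
C = 22.2 × 0.8996 = 20.0 mg/L.

20.0 mg/L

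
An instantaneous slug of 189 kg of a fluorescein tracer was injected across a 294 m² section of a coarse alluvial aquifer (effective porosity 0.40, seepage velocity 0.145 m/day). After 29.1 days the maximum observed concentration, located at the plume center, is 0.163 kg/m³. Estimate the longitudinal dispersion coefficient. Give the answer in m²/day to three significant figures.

0.266 m²/day

At the plume center C_max = M/(n_e·A·√(4πDt)), so D = M²/(4πt·(n_e·A·C_max)²).
n_e·A·C_max = 0.40 × 294 × 0.163 = 19.17 kg/m.
D = 189²/(4π × 29.1 × 19.17²) = 0.266 m²/day.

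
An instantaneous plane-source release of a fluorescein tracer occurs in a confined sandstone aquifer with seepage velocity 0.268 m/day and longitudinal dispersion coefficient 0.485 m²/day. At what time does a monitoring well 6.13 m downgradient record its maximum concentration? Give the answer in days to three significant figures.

For the 1D instantaneous-source solution, setting ∂C/∂t = 0 at fixed x gives v²t² + 2Dt − x² = 0, so t = (√(D² + v²x²) − D)/v².
√(D² + v²x²) = √(0.485² + 0.268² × 6.13²) = 1.713; v² = 0.071824.
t = (1.713 − 0.485)/0.071824 = 17.1 days (vs. the pure-advection estimate x/v = 22.9 d).

17.1 days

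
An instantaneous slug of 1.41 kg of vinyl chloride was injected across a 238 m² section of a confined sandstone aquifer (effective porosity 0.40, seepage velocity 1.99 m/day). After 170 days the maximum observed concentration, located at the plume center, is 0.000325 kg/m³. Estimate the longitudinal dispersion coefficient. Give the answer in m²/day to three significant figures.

At the plume center C_max = M/(n_e·A·√(4πDt)), so D = M²/(4πt·(n_e·A·C_max)²).
n_e·A·C_max = 0.40 × 238 × 0.000325 = 0.03094 kg/m.
D = 1.41²/(4π × 170 × 0.03094²) = 0.972 m²/day.

0.972 m²/day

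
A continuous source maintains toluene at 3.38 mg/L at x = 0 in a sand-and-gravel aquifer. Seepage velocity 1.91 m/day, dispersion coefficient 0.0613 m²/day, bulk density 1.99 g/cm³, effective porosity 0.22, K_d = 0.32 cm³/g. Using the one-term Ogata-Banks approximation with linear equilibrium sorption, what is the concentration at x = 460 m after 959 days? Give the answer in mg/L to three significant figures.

Retardation factor R = 1 + ρ_b·K_d/n = 1 + 1.99 × 0.32/0.22 = 3.895.
Sorption retards both mechanisms: v_R = v/R = 0.4904 m/day, D_R = D/R = 0.01574 m²/day.
v_R·t = 0.4904 × 959 = 470.2936 m; 2√(D_R t) = 7.770 m; argument = (460 − 470.2936)/7.770 = -1.325.
C = C₀ × ½·erfc(-1.325) = 3.38 × 0.9695 = 3.28 mg/L.

3.28 mg/L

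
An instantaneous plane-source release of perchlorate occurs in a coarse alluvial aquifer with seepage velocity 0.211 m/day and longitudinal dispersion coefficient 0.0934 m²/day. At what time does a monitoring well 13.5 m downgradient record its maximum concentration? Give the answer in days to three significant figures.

61.9 days

For the 1D instantaneous-source solution, setting ∂C/∂t = 0 at fixed x gives v²t² + 2Dt − x² = 0, so t = (√(D² + v²x²) − D)/v².
√(D² + v²x²) = √(0.0934² + 0.211² × 13.5²) = 2.850; v² = 0.044521.
t = (2.850 − 0.0934)/0.044521 = 61.9 days (vs. the pure-advection estimate x/v = 64.0 d).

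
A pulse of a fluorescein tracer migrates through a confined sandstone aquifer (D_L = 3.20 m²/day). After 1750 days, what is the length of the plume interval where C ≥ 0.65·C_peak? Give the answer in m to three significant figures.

196 m

The plume is Gaussian with σ = √(2Dt) = √(2 × 3.20 × 1750) = 105.8 m.
C/C_peak = exp(−Δx²/(2σ²)) = 0.65 ⇒ Δx = σ·√(−2 ln 0.65) = 105.8 × 0.9282 = 98.20 m.
Width = 2Δx = 196 m.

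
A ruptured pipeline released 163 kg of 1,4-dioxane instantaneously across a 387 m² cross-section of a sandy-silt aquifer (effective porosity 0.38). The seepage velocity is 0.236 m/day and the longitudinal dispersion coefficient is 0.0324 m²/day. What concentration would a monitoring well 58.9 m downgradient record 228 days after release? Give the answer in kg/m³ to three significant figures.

0.0478 kg/m³

For an instantaneous plane source, C(x,t) = M/(n_e·A·√(4πDt)) · exp(−(x−vt)²/(4Dt)), with n_e·A the pore (flow) area.
Plume center vt = 0.236 × 228 = 53.808 m, so the well at 58.9 m is 5.092 m downgradient of the peak.
√(4πDt) = 9.635 m, giving peak height M/(n_e·A·√(4πDt)) = 163/(0.38 × 387 × 9.635) = 0.1150 kg/m³.
(x−vt)²/(4Dt) = (5.092)²/(4 × 0.0324 × 228) = 0.8775; exp(−0.8775) = 0.4158.
C = 0.1150 × 0.4158 = 0.0478 kg/m³.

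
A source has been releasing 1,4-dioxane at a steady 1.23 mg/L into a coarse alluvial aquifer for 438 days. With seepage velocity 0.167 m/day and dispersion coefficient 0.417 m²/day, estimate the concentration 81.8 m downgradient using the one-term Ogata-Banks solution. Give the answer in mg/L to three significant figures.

For a continuous step input, C/C₀ ≈ ½·erfc((x−vt)/(2√(Dt))).
vt = 0.167 × 438 = 73.146 m and 2√(Dt) = 2√(0.417 × 438) = 27.03 m.
Argument (x−vt)/(2√(Dt)) = (81.8 − 73.146)/27.03 = 0.3202; ½·erfc(0.3202) = 0.3253.
C = 1.23 × 0.3253 = 0.400 mg/L.

0.400 mg/L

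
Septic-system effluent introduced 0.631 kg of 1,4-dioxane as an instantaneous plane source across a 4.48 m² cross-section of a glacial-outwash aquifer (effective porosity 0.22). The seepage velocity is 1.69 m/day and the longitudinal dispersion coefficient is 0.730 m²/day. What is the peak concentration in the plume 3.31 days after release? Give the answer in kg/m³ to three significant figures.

The peak of an instantaneous 1D plume sits at x = vt; there the Gaussian factor is 1 and C_max = M/(n_e·A·√(4πDt)), where n_e·A is the pore area the mass is dissolved in.
√(4πDt) = √(4π × 0.730 × 3.31) = 5.510 m, so C_max = 0.631/(0.22 × 4.48 × 5.510) = 0.116 kg/m³.

0.116 kg/m³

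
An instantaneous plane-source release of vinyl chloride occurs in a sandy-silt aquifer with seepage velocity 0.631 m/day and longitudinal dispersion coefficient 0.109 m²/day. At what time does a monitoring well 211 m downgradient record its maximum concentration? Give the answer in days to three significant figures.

334 days

For the 1D instantaneous-source solution, setting ∂C/∂t = 0 at fixed x gives v²t² + 2Dt − x² = 0, so t = (√(D² + v²x²) − D)/v².
√(D² + v²x²) = √(0.109² + 0.631² × 211²) = 133.1; v² = 0.398161.
t = (133.1 − 0.109)/0.398161 = 334 days (vs. the pure-advection estimate x/v = 334 d).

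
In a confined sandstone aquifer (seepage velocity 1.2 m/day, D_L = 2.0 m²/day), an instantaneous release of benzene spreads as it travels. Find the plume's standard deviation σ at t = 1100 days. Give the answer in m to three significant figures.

66.3 m

Dispersive spreading gives a Gaussian with σ² = 2Dt; advection only shifts the center.
σ = √(2 × 2.0 × 1100) = 66.3 m.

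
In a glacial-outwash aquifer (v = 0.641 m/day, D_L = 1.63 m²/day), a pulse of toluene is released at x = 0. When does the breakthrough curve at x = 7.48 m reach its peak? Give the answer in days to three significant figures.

8.36 days

For the 1D instantaneous-source solution, setting ∂C/∂t = 0 at fixed x gives v²t² + 2Dt − x² = 0, so t = (√(D² + v²x²) − D)/v².
√(D² + v²x²) = √(1.63² + 0.641² × 7.48²) = 5.064; v² = 0.410881.
t = (5.064 − 1.63)/0.410881 = 8.36 days (vs. the pure-advection estimate x/v = 11.7 d).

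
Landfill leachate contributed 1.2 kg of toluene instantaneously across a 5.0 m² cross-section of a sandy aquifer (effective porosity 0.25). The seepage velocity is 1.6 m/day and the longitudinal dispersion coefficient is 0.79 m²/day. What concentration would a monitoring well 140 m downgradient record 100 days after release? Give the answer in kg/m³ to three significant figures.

0.00859 kg/m³

For an instantaneous plane source, C(x,t) = M/(n_e·A·√(4πDt)) · exp(−(x−vt)²/(4Dt)), with n_e·A the pore (flow) area.
Plume center vt = 1.6 × 100 = 160 m, so the well at 140 m is 20 m upgradient of the peak.
√(4πDt) = 31.51 m, giving peak height M/(n_e·A·√(4πDt)) = 1.2/(0.25 × 5.0 × 31.51) = 0.03047 kg/m³.
(x−vt)²/(4Dt) = (-20)²/(4 × 0.79 × 100) = 1.266; exp(−1.266) = 0.2820.
C = 0.03047 × 0.2820 = 0.00859 kg/m³.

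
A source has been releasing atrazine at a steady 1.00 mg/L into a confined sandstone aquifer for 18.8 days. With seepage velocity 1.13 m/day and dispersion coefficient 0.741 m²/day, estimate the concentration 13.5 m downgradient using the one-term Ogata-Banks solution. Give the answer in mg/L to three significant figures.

For a continuous step input, C/C₀ ≈ ½·erfc((x−vt)/(2√(Dt))).
vt = 1.13 × 18.8 = 21.244 m and 2√(Dt) = 2√(0.741 × 18.8) = 7.465 m.
Argument (x−vt)/(2√(Dt)) = (13.5 − 21.244)/7.465 = -1.037; ½·erfc(-1.037) = 0.9287.
C = 1.00 × 0.9287 = 0.929 mg/L.

0.929 mg/L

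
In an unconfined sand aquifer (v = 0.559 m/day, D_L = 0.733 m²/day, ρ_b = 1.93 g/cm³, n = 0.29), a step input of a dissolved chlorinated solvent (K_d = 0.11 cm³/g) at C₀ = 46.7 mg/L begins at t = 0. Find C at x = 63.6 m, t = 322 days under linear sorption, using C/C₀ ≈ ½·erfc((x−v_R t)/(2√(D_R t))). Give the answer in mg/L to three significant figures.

46.4 mg/L

Retardation factor R = 1 + ρ_b·K_d/n = 1 + 1.93 × 0.11/0.29 = 1.732.
Sorption retards both mechanisms: v_R = v/R = 0.3227 m/day, D_R = D/R = 0.4232 m²/day.
v_R·t = 0.3227 × 322 = 103.9094 m; 2√(D_R t) = 23.35 m; argument = (63.6 − 103.9094)/23.35 = -1.726.
C = C₀ × ½·erfc(-1.726) = 46.7 × 0.9927 = 46.4 mg/L.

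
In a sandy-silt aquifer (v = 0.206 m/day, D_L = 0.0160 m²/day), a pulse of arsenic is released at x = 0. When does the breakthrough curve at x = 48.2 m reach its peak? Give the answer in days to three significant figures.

234 days

For the 1D instantaneous-source solution, setting ∂C/∂t = 0 at fixed x gives v²t² + 2Dt − x² = 0, so t = (√(D² + v²x²) − D)/v².
√(D² + v²x²) = √(0.0160² + 0.206² × 48.2²) = 9.929; v² = 0.042436.
t = (9.929 − 0.0160)/0.042436 = 234 days (vs. the pure-advection estimate x/v = 234 d).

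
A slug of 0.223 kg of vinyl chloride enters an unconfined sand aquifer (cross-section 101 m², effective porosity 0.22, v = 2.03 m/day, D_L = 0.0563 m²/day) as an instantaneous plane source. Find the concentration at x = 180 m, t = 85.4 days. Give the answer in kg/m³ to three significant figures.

0.000131 kg/m³

For an instantaneous plane source, C(x,t) = M/(n_e·A·√(4πDt)) · exp(−(x−vt)²/(4Dt)), with n_e·A the pore (flow) area.
Plume center vt = 2.03 × 85.4 = 173.362 m, so the well at 180 m is 6.638 m downgradient of the peak.
√(4πDt) = 7.773 m, giving peak height M/(n_e·A·√(4πDt)) = 0.223/(0.22 × 101 × 7.773) = 0.001291 kg/m³.
(x−vt)²/(4Dt) = (6.638)²/(4 × 0.0563 × 85.4) = 2.291; exp(−2.291) = 0.1012.
C = 0.001291 × 0.1012 = 0.000131 kg/m³.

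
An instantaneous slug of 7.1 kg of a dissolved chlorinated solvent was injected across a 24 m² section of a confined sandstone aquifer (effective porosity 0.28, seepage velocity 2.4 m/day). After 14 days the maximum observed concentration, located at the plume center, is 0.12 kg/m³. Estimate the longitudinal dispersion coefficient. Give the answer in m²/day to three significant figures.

At the plume center C_max = M/(n_e·A·√(4πDt)), so D = M²/(4πt·(n_e·A·C_max)²).
n_e·A·C_max = 0.28 × 24 × 0.12 = 0.8064 kg/m.
D = 7.1²/(4π × 14 × 0.8064²) = 0.441 m²/day.

0.441 m²/day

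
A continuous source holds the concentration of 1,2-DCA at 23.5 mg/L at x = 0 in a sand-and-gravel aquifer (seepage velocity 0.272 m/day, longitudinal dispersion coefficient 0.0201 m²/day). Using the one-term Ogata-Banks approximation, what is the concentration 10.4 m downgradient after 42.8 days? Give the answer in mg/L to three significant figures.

19.5 mg/L

For a continuous step input, C/C₀ ≈ ½·erfc((x−vt)/(2√(Dt))).
vt = 0.272 × 42.8 = 11.6416 m and 2√(Dt) = 2√(0.0201 × 42.8) = 1.855 m.
Argument (x−vt)/(2√(Dt)) = (10.4 − 11.6416)/1.855 = -0.6693; ½·erfc(-0.6693) = 0.8281.
C = 23.5 × 0.8281 = 19.5 mg/L.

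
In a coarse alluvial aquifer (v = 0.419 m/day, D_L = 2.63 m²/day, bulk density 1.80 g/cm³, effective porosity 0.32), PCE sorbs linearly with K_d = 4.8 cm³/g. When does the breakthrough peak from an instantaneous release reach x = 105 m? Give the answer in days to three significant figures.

Retardation factor R = 1 + ρ_b·K_d/n = 1 + 1.80 × 4.8/0.32 = 28.00.
Sorption retards both mechanisms: v_R = v/R = 0.01496 m/day, D_R = D/R = 0.09393 m²/day.
Peak time from v_R²t² + 2D_R t − x² = 0: t = (√(D_R² + v_R²x²) − D_R)/v_R².
√(D_R² + v_R²x²) = √(0.09393² + 0.01496² × 105²) = 1.574; v_R² = 0.0002238.
t = (1.574 − 0.09393)/0.0002238 = 6610 days.

6610 days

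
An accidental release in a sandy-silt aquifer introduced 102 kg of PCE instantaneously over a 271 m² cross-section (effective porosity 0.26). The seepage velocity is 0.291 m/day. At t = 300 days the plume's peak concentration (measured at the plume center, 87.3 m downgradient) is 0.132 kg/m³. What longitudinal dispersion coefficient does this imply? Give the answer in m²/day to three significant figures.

At the plume center C_max = M/(n_e·A·√(4πDt)), so D = M²/(4πt·(n_e·A·C_max)²).
n_e·A·C_max = 0.26 × 271 × 0.132 = 9.301 kg/m.
D = 102²/(4π × 300 × 9.301²) = 0.0319 m²/day.

0.0319 m²/day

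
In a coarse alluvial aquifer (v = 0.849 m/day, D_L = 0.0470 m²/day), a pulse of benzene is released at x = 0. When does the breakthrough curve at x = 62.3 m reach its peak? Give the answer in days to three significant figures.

73.3 days

For the 1D instantaneous-source solution, setting ∂C/∂t = 0 at fixed x gives v²t² + 2Dt − x² = 0, so t = (√(D² + v²x²) − D)/v².
√(D² + v²x²) = √(0.0470² + 0.849² × 62.3²) = 52.89; v² = 0.720801.
t = (52.89 − 0.0470)/0.720801 = 73.3 days (vs. the pure-advection estimate x/v = 73.4 d).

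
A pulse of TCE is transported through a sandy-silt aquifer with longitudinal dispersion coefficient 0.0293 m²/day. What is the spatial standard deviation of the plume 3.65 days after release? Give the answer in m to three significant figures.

0.462 m

Dispersive spreading gives a Gaussian with σ² = 2Dt; advection only shifts the center.
σ = √(2 × 0.0293 × 3.65) = 0.462 m.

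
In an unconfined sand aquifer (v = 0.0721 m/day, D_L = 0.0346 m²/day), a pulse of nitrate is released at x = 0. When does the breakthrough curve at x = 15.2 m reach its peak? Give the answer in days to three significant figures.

For the 1D instantaneous-source solution, setting ∂C/∂t = 0 at fixed x gives v²t² + 2Dt − x² = 0, so t = (√(D² + v²x²) − D)/v².
√(D² + v²x²) = √(0.0346² + 0.0721² × 15.2²) = 1.096; v² = 0.00519841.
t = (1.096 − 0.0346)/0.00519841 = 204 days (vs. the pure-advection estimate x/v = 211 d).

204 days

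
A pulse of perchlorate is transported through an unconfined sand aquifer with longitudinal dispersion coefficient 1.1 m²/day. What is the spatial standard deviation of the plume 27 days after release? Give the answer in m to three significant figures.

Dispersive spreading gives a Gaussian with σ² = 2Dt; advection only shifts the center.
σ = √(2 × 1.1 × 27) = 7.71 m.

7.71 m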